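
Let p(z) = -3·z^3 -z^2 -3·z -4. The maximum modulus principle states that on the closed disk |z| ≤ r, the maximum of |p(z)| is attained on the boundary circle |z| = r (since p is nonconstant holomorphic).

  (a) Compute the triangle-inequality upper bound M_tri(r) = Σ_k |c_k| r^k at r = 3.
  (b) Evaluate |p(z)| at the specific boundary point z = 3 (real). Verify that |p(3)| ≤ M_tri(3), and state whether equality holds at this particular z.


Coefficients: c_0 = -4, c_1 = -3, c_2 = -1, c_3 = -3. Radius r = 3.
Part (a). Triangle bound: M_tri(r) = Σ_k |c_k| r^k
  = |-4|·3^0 + |-3|·3^1 + |-1|·3^2 + |-3|·3^3
  = 4 + 9 + 9 + 81 = 103.
This bounds M(r) := max_{|z|=r} |p(z)| from above; equality holds iff all terms c_k z^k can be made to align in phase at a single z on |z|=r.
Part (b). At z = 3 (real, on the circle |z| = r):
  p(3) = (-4)·3^0 + (-3)·3^1 + (-1)·3^2 + (-3)·3^3 = -103.
  |p(3)| = 103.
Since all nonzero coefficients share the same sign, |p(3)| = 103 = M_tri(3); the triangle bound is attained at z = 3, so in fact M(r) = 103.

M_tri(3) = 103; |p(3)| = 103; equality at z=3: yes.


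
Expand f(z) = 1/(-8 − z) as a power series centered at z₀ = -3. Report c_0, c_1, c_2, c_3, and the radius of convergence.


Let w = z − z₀, so z = z₀ + w.
Then -8 − z = -8 − (z₀ + w) = (-8 − z₀) − w = -5 − w.
f(z) = 1/(-5 − w) = (1/(-5)) · 1/(1 − w/(-5)) = Σ_{n≥0} w^n / (-5)^(n+1).
So c_n = 1/(-5)^(n+1):
  c_0 = 1/(-5)^1 = -1/5.
  c_1 = 1/(-5)^2 = 1/25.
  c_2 = 1/(-5)^3 = -1/125.
  c_3 = 1/(-5)^4 = 1/625.
The series is valid for |w/d| < 1, i.e. |z − z₀| < |d|.
Radius of convergence: R = |-8 − z₀| = |-5| = 5 (distance from z₀ to the singularity z = -8).

c_0 = -1/5, c_1 = 1/25, c_2 = -1/125, c_3 = 1/625; R = 5.


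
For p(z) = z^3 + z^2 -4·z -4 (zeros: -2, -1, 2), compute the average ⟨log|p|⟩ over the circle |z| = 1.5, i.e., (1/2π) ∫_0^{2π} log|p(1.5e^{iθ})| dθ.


Zeros: -2, -1, 2; r = 1.5.
Inside |z| < r: -1. Outside (|z| ≥ r): -2, 2.
p(0) = -4, so log|p(0)| = log(4) = 1.3863.
Apply Jensen: I(r) = log|p(0)| + Σ_k log(r/|z_k|), summed over zeros inside |z| < r.
  log(r/|z_k|) for z_k = -1: log(1.5/1) = 0.4055
  Outside zeros (-2, 2) contribute nothing to the Jensen sum.
Sum over inside zeros: 0.4055.
I(r) = log|p(0)| + (inside sum) = 1.3863 + 0.4055 = 1.7918.
Note: since some zeros are outside |z| ≤ r, the simplified n·log(r) form does NOT apply — only the inside zeros contribute.

I(r) ≈ 1.7918.


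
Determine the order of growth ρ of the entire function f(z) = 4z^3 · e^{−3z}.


M(r) = max_{|z|=r} |4|·|z|^3·|e^{−3z}| = 4·r^3 · e^{3r^1} (the factors attain their maxima compatibly on |z|=r). Then log M(r) = log 4 + 3·log r + 3r^1, dominated by the last term, so log log M(r) ~ 1·log r. The polynomial factor 4z^3 contributes only a log r term and does not affect the order. ρ = 1.
Therefore ρ = 1.

Order ρ = 1.


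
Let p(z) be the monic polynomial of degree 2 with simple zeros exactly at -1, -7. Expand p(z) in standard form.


The polynomial is p(z) = ∏_{α ∈ S} (z − α), where S = {-1, -7}.
Expanding the product yields: p(z) = z^2 + 8·z + 7.
The resulting polynomial has degree 2 and real coefficients as required.

p(z) = z^2 + 8·z + 7.


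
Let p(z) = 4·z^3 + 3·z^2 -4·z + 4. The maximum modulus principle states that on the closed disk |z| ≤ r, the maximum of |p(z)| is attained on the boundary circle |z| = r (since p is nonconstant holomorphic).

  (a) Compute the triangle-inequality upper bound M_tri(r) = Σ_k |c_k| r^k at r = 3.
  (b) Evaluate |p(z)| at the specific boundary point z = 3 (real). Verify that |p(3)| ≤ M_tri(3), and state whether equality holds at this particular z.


Coefficients: c_0 = 4, c_1 = -4, c_2 = 3, c_3 = 4. Radius r = 3.
Part (a). Triangle bound: M_tri(r) = Σ_k |c_k| r^k
  = |4|·3^0 + |-4|·3^1 + |3|·3^2 + |4|·3^3
  = 4 + 12 + 27 + 108 = 151.
This bounds M(r) := max_{|z|=r} |p(z)| from above; equality holds iff all terms c_k z^k can be made to align in phase at a single z on |z|=r.
Part (b). At z = 3 (real, on the circle |z| = r):
  p(3) = (4)·3^0 + (-4)·3^1 + (3)·3^2 + (4)·3^3 = 127.
  |p(3)| = 127.
Check: |p(3)| = 127 ≤ 151 = M_tri(3). ✓ Equality does not hold at z = 3 (the coefficients have mixed signs, so the terms do not all align in phase there).

M_tri(3) = 151; |p(3)| = 127; equality at z=3: no.


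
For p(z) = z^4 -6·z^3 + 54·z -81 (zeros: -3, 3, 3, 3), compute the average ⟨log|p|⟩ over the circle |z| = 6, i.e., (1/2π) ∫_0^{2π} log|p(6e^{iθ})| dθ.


Zeros: -3, 3, 3, 3; r = 6.
Inside |z| < r: -3, 3, 3, 3. Outside (|z| ≥ r): ∅.
p(0) = -81, so log|p(0)| = log(81) = 4.3944.
Apply Jensen: I(r) = log|p(0)| + Σ_k log(r/|z_k|), summed over zeros inside |z| < r.
  log(r/|z_k|) for z_k = -3: log(6/3) = 0.6931
  log(r/|z_k|) for z_k = 3: log(6/3) = 0.6931
  log(r/|z_k|) for z_k = 3: log(6/3) = 0.6931
  log(r/|z_k|) for z_k = 3: log(6/3) = 0.6931
Sum over inside zeros: 2.7726.
I(r) = log|p(0)| + (inside sum) = 4.3944 + 2.7726 = 7.1670.
Closed form (all zeros inside, monic): I(r) = n·log(r) = 4·log(6) = 7.1670. ✓

I(r) ≈ 7.1670.


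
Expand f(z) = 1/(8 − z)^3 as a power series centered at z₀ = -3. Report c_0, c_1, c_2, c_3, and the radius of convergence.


Let w = z − z₀, so z = z₀ + w.
Then 8 − z = 8 − (z₀ + w) = (8 − z₀) − w = 11 − w.
f(z) = 1/(11 − w)^3 = (1/(11)^3) · (1 − w/(11))^{−3}.
By the binomial series (1−u)^{−3} = Σ_{n≥0} C(n+2, 2) u^n for |u|<1, with u = w/(11):
  c_n = C(n+2, 2) / (11)^(n+3).
  c_0 = 1/(11)^3 = 1/1331.
  c_1 = 3/(11)^4 = 3/14641.
  c_2 = 6/(11)^5 = 6/161051.
  c_3 = 10/(11)^6 = 10/1771561.
The series is valid for |w/d| < 1, i.e. |z − z₀| < |d|.
Radius of convergence: R = |8 − z₀| = |11| = 11 (distance from z₀ to the singularity z = 8).

c_0 = 1/1331, c_1 = 3/14641, c_2 = 6/161051, c_3 = 10/1771561; R = 11.


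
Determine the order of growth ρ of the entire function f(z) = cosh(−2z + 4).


cosh(w) is a linear combination of e^{iw} and e^{−iw} (or e^w, e^{−w} in the hyperbolic case), so |cosh(w)| ≤ e^{|w|}. With w = −2z + 4, |w| ≤ 2|z| + 4 = 2r + 4 on |z| = r, giving M(r) ≤ e^{2r + 4}, so ρ ≤ 1. On a suitable ray (z = it for sin/cos; z = t for sinh/cosh, t real → ∞), |cosh(−2z + 4)| grows like e^{2|t|}/2, so ρ ≥ 1. Hence ρ = 1.
Therefore ρ = 1.

Order ρ = 1.


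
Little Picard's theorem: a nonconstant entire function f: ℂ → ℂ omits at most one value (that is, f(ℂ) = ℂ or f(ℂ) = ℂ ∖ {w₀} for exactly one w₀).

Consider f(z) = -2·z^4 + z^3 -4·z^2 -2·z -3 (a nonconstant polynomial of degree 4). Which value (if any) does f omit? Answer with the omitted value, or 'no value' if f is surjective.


Little Picard bounds the complement of f(ℂ) to at most one point.
For every w ∈ ℂ, the equation p(z) − w = 0 is a nonconstant polynomial in z and hence has at least one root by the fundamental theorem of algebra. So p is surjective onto ℂ, omitting no value.

Omitted value: no value.


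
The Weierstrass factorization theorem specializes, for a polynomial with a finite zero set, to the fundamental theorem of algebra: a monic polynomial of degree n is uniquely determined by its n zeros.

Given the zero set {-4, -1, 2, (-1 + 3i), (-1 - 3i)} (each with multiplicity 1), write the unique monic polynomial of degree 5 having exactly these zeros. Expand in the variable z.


The polynomial is p(z) = ∏_{α ∈ S} (z − α), where S = {-4, -1, 2, (-1 + 3i), (-1 - 3i)}.
Expanding the product yields: p(z) = z^5 + 5·z^4 + 10·z^3 + 10·z^2 -76·z -80.
Note conjugate pairs combine to real quadratics: (z − (-1+3i))(z − (-1−3i)) = z² + 2z + 10.
The resulting polynomial has degree 5 and real coefficients as required.

p(z) = z^5 + 5·z^4 + 10·z^3 + 10·z^2 -76·z -80.


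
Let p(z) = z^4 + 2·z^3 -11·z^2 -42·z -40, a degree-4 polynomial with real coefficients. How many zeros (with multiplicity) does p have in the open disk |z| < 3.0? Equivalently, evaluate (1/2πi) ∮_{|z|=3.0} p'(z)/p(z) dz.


The zeros of p are: 4, (-2 + 1i), (-2 - 1i), -2.
Their magnitudes are: 4, 2.236, 2.236, 2.
Zeros with |z| < R = 3.0: (-2 + 1i), (-2 - 1i), -2.
Count = 3.
By the argument principle, (1/2πi) ∮_{|z|=R} p'(z)/p(z) dz equals exactly this count.

Number of zeros inside |z| < 3.0: 3.


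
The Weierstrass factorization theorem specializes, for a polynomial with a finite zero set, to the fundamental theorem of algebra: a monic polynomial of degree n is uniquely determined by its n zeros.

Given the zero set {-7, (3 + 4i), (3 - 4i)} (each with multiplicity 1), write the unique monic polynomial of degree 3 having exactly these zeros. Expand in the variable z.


The polynomial is p(z) = ∏_{α ∈ S} (z − α), where S = {-7, (3 + 4i), (3 - 4i)}.
Expanding the product yields: p(z) = z^3 + z^2 -17·z + 175.
Note conjugate pairs combine to real quadratics: (z − (3+4i))(z − (3−4i)) = z² − 6z + 25.
The resulting polynomial has degree 3 and real coefficients as required.

p(z) = z^3 + z^2 -17·z + 175.


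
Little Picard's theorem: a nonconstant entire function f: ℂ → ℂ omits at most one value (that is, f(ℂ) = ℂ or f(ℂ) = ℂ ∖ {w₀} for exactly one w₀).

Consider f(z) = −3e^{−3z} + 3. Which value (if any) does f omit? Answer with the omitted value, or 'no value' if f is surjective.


Little Picard bounds the complement of f(ℂ) to at most one point.
e^{−3z} is never zero on ℂ, so -3·e^{−3z} takes every value in ℂ ∖ {0}. Adding 3 shifts the range to ℂ ∖ {3}. Thus f omits exactly the value 3.

Omitted value: 3.


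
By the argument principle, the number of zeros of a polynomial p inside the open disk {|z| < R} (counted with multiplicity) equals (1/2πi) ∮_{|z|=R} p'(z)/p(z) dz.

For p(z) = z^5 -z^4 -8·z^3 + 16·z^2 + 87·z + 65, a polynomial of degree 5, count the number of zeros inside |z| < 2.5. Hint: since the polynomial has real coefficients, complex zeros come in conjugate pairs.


The zeros of p are: (3 + 2i), (3 - 2i), (-2 + 1i), (-2 - 1i), -1.
Their magnitudes are: 3.606, 3.606, 2.236, 2.236, 1.
Zeros with |z| < R = 2.5: (-2 + 1i), (-2 - 1i), -1.
Count = 3.
By the argument principle, (1/2πi) ∮_{|z|=R} p'(z)/p(z) dz equals exactly this count.

Number of zeros inside |z| < 2.5: 3.


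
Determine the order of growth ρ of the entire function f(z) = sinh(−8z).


sinh(w) is a linear combination of e^{iw} and e^{−iw} (or e^w, e^{−w} in the hyperbolic case), so |sinh(w)| ≤ e^{|w|}. With w = −8z, |w| ≤ 8|z| + 0 = 8r + 0 on |z| = r, giving M(r) ≤ e^{8r + 0}, so ρ ≤ 1. On a suitable ray (z = it for sin/cos; z = t for sinh/cosh, t real → ∞), |sinh(−8z)| grows like e^{8|t|}/2, so ρ ≥ 1. Hence ρ = 1.
Therefore ρ = 1.

Order ρ = 1.


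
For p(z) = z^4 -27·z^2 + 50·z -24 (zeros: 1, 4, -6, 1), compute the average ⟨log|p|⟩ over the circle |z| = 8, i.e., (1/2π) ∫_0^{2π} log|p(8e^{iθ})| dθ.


Zeros: -6, 1, 1, 4; r = 8.
Inside |z| < r: -6, 1, 1, 4. Outside (|z| ≥ r): ∅.
p(0) = -24, so log|p(0)| = log(24) = 3.1781.
Apply Jensen: I(r) = log|p(0)| + Σ_k log(r/|z_k|), summed over zeros inside |z| < r.
  log(r/|z_k|) for z_k = 1: log(8/1) = 2.0794
  log(r/|z_k|) for z_k = 4: log(8/4) = 0.6931
  log(r/|z_k|) for z_k = -6: log(8/6) = 0.2877
  log(r/|z_k|) for z_k = 1: log(8/1) = 2.0794
Sum over inside zeros: 5.1397.
I(r) = log|p(0)| + (inside sum) = 3.1781 + 5.1397 = 8.3178.
Closed form (all zeros inside, monic): I(r) = n·log(r) = 4·log(8) = 8.3178. ✓

I(r) ≈ 8.3178.


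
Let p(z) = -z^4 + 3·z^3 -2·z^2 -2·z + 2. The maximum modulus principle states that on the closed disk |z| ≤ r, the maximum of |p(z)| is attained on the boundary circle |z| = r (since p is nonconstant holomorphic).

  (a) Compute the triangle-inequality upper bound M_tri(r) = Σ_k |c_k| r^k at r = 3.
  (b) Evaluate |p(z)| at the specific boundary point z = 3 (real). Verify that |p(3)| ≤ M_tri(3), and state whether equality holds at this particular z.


Coefficients: c_0 = 2, c_1 = -2, c_2 = -2, c_3 = 3, c_4 = -1. Radius r = 3.
Part (a). Triangle bound: M_tri(r) = Σ_k |c_k| r^k
  = |2|·3^0 + |-2|·3^1 + |-2|·3^2 + |3|·3^3 + |-1|·3^4
  = 2 + 6 + 18 + 81 + 81 = 188.
This bounds M(r) := max_{|z|=r} |p(z)| from above; equality holds iff all terms c_k z^k can be made to align in phase at a single z on |z|=r.
Part (b). At z = 3 (real, on the circle |z| = r):
  p(3) = (2)·3^0 + (-2)·3^1 + (-2)·3^2 + (3)·3^3 + (-1)·3^4 = -22.
  |p(3)| = 22.
Check: |p(3)| = 22 ≤ 188 = M_tri(3). ✓ Equality does not hold at z = 3 (the coefficients have mixed signs, so the terms do not all align in phase there).

M_tri(3) = 188; |p(3)| = 22; equality at z=3: no.


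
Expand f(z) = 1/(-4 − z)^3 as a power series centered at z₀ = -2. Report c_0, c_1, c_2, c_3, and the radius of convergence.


Let w = z − z₀, so z = z₀ + w.
Then -4 − z = -4 − (z₀ + w) = (-4 − z₀) − w = -2 − w.
f(z) = 1/(-2 − w)^3 = (1/(-2)^3) · (1 − w/(-2))^{−3}.
By the binomial series (1−u)^{−3} = Σ_{n≥0} C(n+2, 2) u^n for |u|<1, with u = w/(-2):
  c_n = C(n+2, 2) / (-2)^(n+3).
  c_0 = 1/(-2)^3 = -1/8.
  c_1 = 3/(-2)^4 = 3/16.
  c_2 = 6/(-2)^5 = -3/16.
  c_3 = 10/(-2)^6 = 5/32.
The series is valid for |w/d| < 1, i.e. |z − z₀| < |d|.
Radius of convergence: R = |-4 − z₀| = |-2| = 2 (distance from z₀ to the singularity z = -4).

c_0 = -1/8, c_1 = 3/16, c_2 = -3/16, c_3 = 5/32; R = 2.


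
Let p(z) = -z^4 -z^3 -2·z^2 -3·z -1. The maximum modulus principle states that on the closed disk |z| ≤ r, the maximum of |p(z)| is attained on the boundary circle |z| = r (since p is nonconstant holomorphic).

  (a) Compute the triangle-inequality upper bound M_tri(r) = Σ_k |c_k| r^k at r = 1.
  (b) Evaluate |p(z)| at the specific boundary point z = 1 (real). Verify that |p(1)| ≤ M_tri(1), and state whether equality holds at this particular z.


Coefficients: c_0 = -1, c_1 = -3, c_2 = -2, c_3 = -1, c_4 = -1. Radius r = 1.
Part (a). Triangle bound: M_tri(r) = Σ_k |c_k| r^k
  = |-1|·1^0 + |-3|·1^1 + |-2|·1^2 + |-1|·1^3 + |-1|·1^4
  = 1 + 3 + 2 + 1 + 1 = 8.
This bounds M(r) := max_{|z|=r} |p(z)| from above; equality holds iff all terms c_k z^k can be made to align in phase at a single z on |z|=r.
Part (b). At z = 1 (real, on the circle |z| = r):
  p(1) = (-1)·1^0 + (-3)·1^1 + (-2)·1^2 + (-1)·1^3 + (-1)·1^4 = -8.
  |p(1)| = 8.
Since all nonzero coefficients share the same sign, |p(1)| = 8 = M_tri(1); the triangle bound is attained at z = 1, so in fact M(r) = 8.

M_tri(1) = 8; |p(1)| = 8; equality at z=1: yes.


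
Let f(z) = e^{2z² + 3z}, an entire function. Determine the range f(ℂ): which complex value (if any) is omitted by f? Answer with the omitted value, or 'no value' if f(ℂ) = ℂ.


Little Picard bounds the complement of f(ℂ) to at most one point.
The exponent g(z) = 2z² + 3z is a nonconstant polynomial, hence surjective onto ℂ. So e^{g(z)} takes every value in {e^w : w ∈ ℂ} = ℂ ∖ {0}. Adding 0 shifts the range to ℂ ∖ {0}. f omits exactly 0.

Omitted value: 0.


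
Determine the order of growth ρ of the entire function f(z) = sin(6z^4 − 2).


Write sin(w) = (e^{iw} ± e^{−iw})/(2 or 2i), so |sin(w)| ≤ e^{|w|}. With w = 6z^4 − 2, |w| ≤ 6r^4 + 2 on |z|=r, giving M(r) ≤ e^{6r^4 + 2} and ρ ≤ 4. For the lower bound, choose z on |z|=r with 6z^4 purely imaginary of modulus 6r^4; then |sin(6z^4 − 2)| grows like e^{6r^4}/2, so ρ ≥ 4. Hence ρ = 4.
Therefore ρ = 4.

Order ρ = 4.


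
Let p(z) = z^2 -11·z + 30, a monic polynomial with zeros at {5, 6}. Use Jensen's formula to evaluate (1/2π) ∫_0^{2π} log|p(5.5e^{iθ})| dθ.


Zeros: 5, 6; r = 5.5.
Inside |z| < r: 5. Outside (|z| ≥ r): 6.
p(0) = 30, so log|p(0)| = log(30) = 3.4012.
Apply Jensen: I(r) = log|p(0)| + Σ_k log(r/|z_k|), summed over zeros inside |z| < r.
  log(r/|z_k|) for z_k = 5: log(5.5/5) = 0.0953
  Outside zeros (6) contribute nothing to the Jensen sum.
Sum over inside zeros: 0.0953.
I(r) = log|p(0)| + (inside sum) = 3.4012 + 0.0953 = 3.4965.
Note: since some zeros are outside |z| ≤ r, the simplified n·log(r) form does NOT apply — only the inside zeros contribute.

I(r) ≈ 3.4965.


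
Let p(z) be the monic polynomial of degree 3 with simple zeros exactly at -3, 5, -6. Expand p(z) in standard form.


The polynomial is p(z) = ∏_{α ∈ S} (z − α), where S = {-3, 5, -6}.
Expanding the product yields: p(z) = z^3 + 4·z^2 -27·z -90.
The resulting polynomial has degree 3 and real coefficients as required.

p(z) = z^3 + 4·z^2 -27·z -90.


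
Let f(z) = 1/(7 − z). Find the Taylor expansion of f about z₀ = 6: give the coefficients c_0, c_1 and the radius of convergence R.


Let w = z − z₀, so z = z₀ + w.
Then 7 − z = 7 − (z₀ + w) = (7 − z₀) − w = 1 − w.
f(z) = 1/(1 − w) = (1/(1)) · 1/(1 − w/(1)) = Σ_{n≥0} w^n / (1)^(n+1).
So c_n = 1/(1)^(n+1):
  c_0 = 1/(1)^1 = 1.
  c_1 = 1/(1)^2 = 1.
The series is valid for |w/d| < 1, i.e. |z − z₀| < |d|.
Radius of convergence: R = |7 − z₀| = |1| = 1 (distance from z₀ to the singularity z = 7).

c_0 = 1, c_1 = 1; R = 1.


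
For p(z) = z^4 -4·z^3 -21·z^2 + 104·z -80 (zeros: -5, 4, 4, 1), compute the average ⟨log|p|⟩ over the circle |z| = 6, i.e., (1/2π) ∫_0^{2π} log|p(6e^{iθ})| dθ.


Zeros: -5, 1, 4, 4; r = 6.
Inside |z| < r: -5, 1, 4, 4. Outside (|z| ≥ r): ∅.
p(0) = -80, so log|p(0)| = log(80) = 4.3820.
Apply Jensen: I(r) = log|p(0)| + Σ_k log(r/|z_k|), summed over zeros inside |z| < r.
  log(r/|z_k|) for z_k = -5: log(6/5) = 0.1823
  log(r/|z_k|) for z_k = 4: log(6/4) = 0.4055
  log(r/|z_k|) for z_k = 4: log(6/4) = 0.4055
  log(r/|z_k|) for z_k = 1: log(6/1) = 1.7918
Sum over inside zeros: 2.7850.
I(r) = log|p(0)| + (inside sum) = 4.3820 + 2.7850 = 7.1670.
Closed form (all zeros inside, monic): I(r) = n·log(r) = 4·log(6) = 7.1670. ✓

I(r) ≈ 7.1670.


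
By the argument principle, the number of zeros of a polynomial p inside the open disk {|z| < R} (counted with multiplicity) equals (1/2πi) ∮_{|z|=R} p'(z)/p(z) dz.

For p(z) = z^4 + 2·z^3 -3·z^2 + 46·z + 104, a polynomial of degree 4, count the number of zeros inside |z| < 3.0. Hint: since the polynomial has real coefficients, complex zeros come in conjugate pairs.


The zeros of p are: -4, (2 + 3i), (2 - 3i), -2.
Their magnitudes are: 4, 3.606, 3.606, 2.
Zeros with |z| < R = 3.0: -2.
Count = 1.
By the argument principle, (1/2πi) ∮_{|z|=R} p'(z)/p(z) dz equals exactly this count.

Number of zeros inside |z| < 3.0: 1.


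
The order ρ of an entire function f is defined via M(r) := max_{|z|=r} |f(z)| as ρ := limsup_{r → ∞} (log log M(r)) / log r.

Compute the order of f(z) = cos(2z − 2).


cos(w) is a linear combination of e^{iw} and e^{−iw} (or e^w, e^{−w} in the hyperbolic case), so |cos(w)| ≤ e^{|w|}. With w = 2z − 2, |w| ≤ 2|z| + 2 = 2r + 2 on |z| = r, giving M(r) ≤ e^{2r + 2}, so ρ ≤ 1. On a suitable ray (z = it for sin/cos; z = t for sinh/cosh, t real → ∞), |cos(2z − 2)| grows like e^{2|t|}/2, so ρ ≥ 1. Hence ρ = 1.
Therefore ρ = 1.

Order ρ = 1.


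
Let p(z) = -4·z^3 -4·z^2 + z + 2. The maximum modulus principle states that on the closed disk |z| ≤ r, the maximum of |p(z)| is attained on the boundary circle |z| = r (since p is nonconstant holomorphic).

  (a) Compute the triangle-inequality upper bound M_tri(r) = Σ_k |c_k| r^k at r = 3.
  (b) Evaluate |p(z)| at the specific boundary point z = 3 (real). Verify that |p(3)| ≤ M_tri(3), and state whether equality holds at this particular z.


Coefficients: c_0 = 2, c_1 = 1, c_2 = -4, c_3 = -4. Radius r = 3.
Part (a). Triangle bound: M_tri(r) = Σ_k |c_k| r^k
  = |2|·3^0 + |1|·3^1 + |-4|·3^2 + |-4|·3^3
  = 2 + 3 + 36 + 108 = 149.
This bounds M(r) := max_{|z|=r} |p(z)| from above; equality holds iff all terms c_k z^k can be made to align in phase at a single z on |z|=r.
Part (b). At z = 3 (real, on the circle |z| = r):
  p(3) = (2)·3^0 + (1)·3^1 + (-4)·3^2 + (-4)·3^3 = -139.
  |p(3)| = 139.
Check: |p(3)| = 139 ≤ 149 = M_tri(3). ✓ Equality does not hold at z = 3 (the coefficients have mixed signs, so the terms do not all align in phase there).

M_tri(3) = 149; |p(3)| = 139; equality at z=3: no.


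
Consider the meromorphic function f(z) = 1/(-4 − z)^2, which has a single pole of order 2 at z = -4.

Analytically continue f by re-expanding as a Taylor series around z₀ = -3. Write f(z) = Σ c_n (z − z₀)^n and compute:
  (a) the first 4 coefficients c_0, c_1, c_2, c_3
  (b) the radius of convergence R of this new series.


Let w = z − z₀, so z = z₀ + w.
Then -4 − z = -4 − (z₀ + w) = (-4 − z₀) − w = -1 − w.
f(z) = 1/(-1 − w)^2 = (1/(-1)^2) · (1 − w/(-1))^{−2}.
By the binomial series (1−u)^{−2} = Σ_{n≥0} C(n+1, 1) u^n for |u|<1, with u = w/(-1):
  c_n = C(n+1, 1) / (-1)^(n+2).
  c_0 = 1/(-1)^2 = 1.
  c_1 = 2/(-1)^3 = -2.
  c_2 = 3/(-1)^4 = 3.
  c_3 = 4/(-1)^5 = -4.
The series is valid for |w/d| < 1, i.e. |z − z₀| < |d|.
Radius of convergence: R = |-4 − z₀| = |-1| = 1 (distance from z₀ to the singularity z = -4).

c_0 = 1, c_1 = -2, c_2 = 3, c_3 = -4; R = 1.


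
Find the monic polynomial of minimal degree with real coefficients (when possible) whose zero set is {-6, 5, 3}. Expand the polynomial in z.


The polynomial is p(z) = ∏_{α ∈ S} (z − α), where S = {-6, 5, 3}.
Expanding the product yields: p(z) = z^3 -2·z^2 -33·z + 90.
The resulting polynomial has degree 3 and real coefficients as required.

p(z) = z^3 -2·z^2 -33·z + 90.


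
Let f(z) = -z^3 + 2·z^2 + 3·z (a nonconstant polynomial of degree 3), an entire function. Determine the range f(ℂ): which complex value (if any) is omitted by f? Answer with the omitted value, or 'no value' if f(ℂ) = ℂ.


Little Picard bounds the complement of f(ℂ) to at most one point.
For every w ∈ ℂ, the equation p(z) − w = 0 is a nonconstant polynomial in z and hence has at least one root by the fundamental theorem of algebra. So p is surjective onto ℂ, omitting no value.

Omitted value: no value.


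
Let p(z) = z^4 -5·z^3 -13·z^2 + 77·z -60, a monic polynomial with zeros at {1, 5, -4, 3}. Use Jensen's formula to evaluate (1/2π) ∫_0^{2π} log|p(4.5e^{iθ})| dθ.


Zeros: -4, 1, 3, 5; r = 4.5.
Inside |z| < r: -4, 1, 3. Outside (|z| ≥ r): 5.
p(0) = -60, so log|p(0)| = log(60) = 4.0943.
Apply Jensen: I(r) = log|p(0)| + Σ_k log(r/|z_k|), summed over zeros inside |z| < r.
  log(r/|z_k|) for z_k = 1: log(4.5/1) = 1.5041
  log(r/|z_k|) for z_k = -4: log(4.5/4) = 0.1178
  log(r/|z_k|) for z_k = 3: log(4.5/3) = 0.4055
  Outside zeros (5) contribute nothing to the Jensen sum.
Sum over inside zeros: 2.0273.
I(r) = log|p(0)| + (inside sum) = 4.0943 + 2.0273 = 6.1217.
Note: since some zeros are outside |z| ≤ r, the simplified n·log(r) form does NOT apply — only the inside zeros contribute.

I(r) ≈ 6.1217.


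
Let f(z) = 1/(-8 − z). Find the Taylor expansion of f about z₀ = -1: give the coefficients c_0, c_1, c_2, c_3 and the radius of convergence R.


Let w = z − z₀, so z = z₀ + w.
Then -8 − z = -8 − (z₀ + w) = (-8 − z₀) − w = -7 − w.
f(z) = 1/(-7 − w) = (1/(-7)) · 1/(1 − w/(-7)) = Σ_{n≥0} w^n / (-7)^(n+1).
So c_n = 1/(-7)^(n+1):
  c_0 = 1/(-7)^1 = -1/7.
  c_1 = 1/(-7)^2 = 1/49.
  c_2 = 1/(-7)^3 = -1/343.
  c_3 = 1/(-7)^4 = 1/2401.
The series is valid for |w/d| < 1, i.e. |z − z₀| < |d|.
Radius of convergence: R = |-8 − z₀| = |-7| = 7 (distance from z₀ to the singularity z = -8).

c_0 = -1/7, c_1 = 1/49, c_2 = -1/343, c_3 = 1/2401; R = 7.


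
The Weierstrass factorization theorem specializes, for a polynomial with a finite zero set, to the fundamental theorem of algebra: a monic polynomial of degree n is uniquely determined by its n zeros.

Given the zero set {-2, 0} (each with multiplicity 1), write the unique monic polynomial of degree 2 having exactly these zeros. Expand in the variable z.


The polynomial is p(z) = ∏_{α ∈ S} (z − α), where S = {-2, 0}.
Expanding the product yields: p(z) = z^2 + 2·z.
The resulting polynomial has degree 2 and real coefficients as required.

p(z) = z^2 + 2·z.


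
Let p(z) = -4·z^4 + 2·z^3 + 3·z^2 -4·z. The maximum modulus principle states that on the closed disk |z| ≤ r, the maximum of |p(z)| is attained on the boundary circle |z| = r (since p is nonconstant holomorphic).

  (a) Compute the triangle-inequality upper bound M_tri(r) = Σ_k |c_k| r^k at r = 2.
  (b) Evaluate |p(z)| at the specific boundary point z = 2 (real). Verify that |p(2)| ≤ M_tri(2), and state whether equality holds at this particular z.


Coefficients: c_0 = 0, c_1 = -4, c_2 = 3, c_3 = 2, c_4 = -4. Radius r = 2.
Part (a). Triangle bound: M_tri(r) = Σ_k |c_k| r^k
  = |0|·2^0 + |-4|·2^1 + |3|·2^2 + |2|·2^3 + |-4|·2^4
  = 0 + 8 + 12 + 16 + 64 = 100.
This bounds M(r) := max_{|z|=r} |p(z)| from above; equality holds iff all terms c_k z^k can be made to align in phase at a single z on |z|=r.
Part (b). At z = 2 (real, on the circle |z| = r):
  p(2) = (0)·2^0 + (-4)·2^1 + (3)·2^2 + (2)·2^3 + (-4)·2^4 = -44.
  |p(2)| = 44.
Check: |p(2)| = 44 ≤ 100 = M_tri(2). ✓ Equality does not hold at z = 2 (the coefficients have mixed signs, so the terms do not all align in phase there).

M_tri(2) = 100; |p(2)| = 44; equality at z=2: no.


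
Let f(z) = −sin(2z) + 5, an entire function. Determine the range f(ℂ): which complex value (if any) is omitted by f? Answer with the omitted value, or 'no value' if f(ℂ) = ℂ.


Little Picard bounds the complement of f(ℂ) to at most one point.
sin is entire and surjective onto ℂ: for every w ∈ ℂ, sin(ζ) = w has a solution ζ ∈ ℂ (e.g., via the complex inverse arcsin). With ζ = 2z this gives z = ζ/(2). Then -1·sin(2z) takes every value in -1·ℂ = ℂ, and adding 5 is a bijection of ℂ. So f is surjective and omits no value. (Note: only on the real line is sin bounded by [−1, 1].)

Omitted value: no value.


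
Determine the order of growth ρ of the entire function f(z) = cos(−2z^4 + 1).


Write cos(w) = (e^{iw} ± e^{−iw})/(2 or 2i), so |cos(w)| ≤ e^{|w|}. With w = −2z^4 + 1, |w| ≤ 2r^4 + 1 on |z|=r, giving M(r) ≤ e^{2r^4 + 1} and ρ ≤ 4. For the lower bound, choose z on |z|=r with -2z^4 purely imaginary of modulus 2r^4; then |cos(−2z^4 + 1)| grows like e^{2r^4}/2, so ρ ≥ 4. Hence ρ = 4.
Therefore ρ = 4.

Order ρ = 4.


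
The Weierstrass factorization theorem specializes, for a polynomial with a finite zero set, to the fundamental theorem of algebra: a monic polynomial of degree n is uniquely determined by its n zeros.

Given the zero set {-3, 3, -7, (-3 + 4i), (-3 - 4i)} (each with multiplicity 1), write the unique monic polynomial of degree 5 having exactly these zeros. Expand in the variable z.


The polynomial is p(z) = ∏_{α ∈ S} (z − α), where S = {-3, 3, -7, (-3 + 4i), (-3 - 4i)}.
Expanding the product yields: p(z) = z^5 + 13·z^4 + 58·z^3 + 58·z^2 -603·z -1575.
Note conjugate pairs combine to real quadratics: (z − (-3+4i))(z − (-3−4i)) = z² + 6z + 25.
The resulting polynomial has degree 5 and real coefficients as required.

p(z) = z^5 + 13·z^4 + 58·z^3 + 58·z^2 -603·z -1575.


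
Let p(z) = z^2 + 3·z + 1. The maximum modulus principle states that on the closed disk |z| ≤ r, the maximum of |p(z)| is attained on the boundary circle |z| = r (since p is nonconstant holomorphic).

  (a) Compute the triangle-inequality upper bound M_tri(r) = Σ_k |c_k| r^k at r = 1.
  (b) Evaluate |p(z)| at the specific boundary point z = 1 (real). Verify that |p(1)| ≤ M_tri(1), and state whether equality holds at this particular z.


Coefficients: c_0 = 1, c_1 = 3, c_2 = 1. Radius r = 1.
Part (a). Triangle bound: M_tri(r) = Σ_k |c_k| r^k
  = |1|·1^0 + |3|·1^1 + |1|·1^2
  = 1 + 3 + 1 = 5.
This bounds M(r) := max_{|z|=r} |p(z)| from above; equality holds iff all terms c_k z^k can be made to align in phase at a single z on |z|=r.
Part (b). At z = 1 (real, on the circle |z| = r):
  p(1) = (1)·1^0 + (3)·1^1 + (1)·1^2 = 5.
  |p(1)| = 5.
Since all nonzero coefficients share the same sign, |p(1)| = 5 = M_tri(1); the triangle bound is attained at z = 1, so in fact M(r) = 5.

M_tri(1) = 5; |p(1)| = 5; equality at z=1: yes.


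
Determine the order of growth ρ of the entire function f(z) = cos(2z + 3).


cos(w) is a linear combination of e^{iw} and e^{−iw} (or e^w, e^{−w} in the hyperbolic case), so |cos(w)| ≤ e^{|w|}. With w = 2z + 3, |w| ≤ 2|z| + 3 = 2r + 3 on |z| = r, giving M(r) ≤ e^{2r + 3}, so ρ ≤ 1. On a suitable ray (z = it for sin/cos; z = t for sinh/cosh, t real → ∞), |cos(2z + 3)| grows like e^{2|t|}/2, so ρ ≥ 1. Hence ρ = 1.
Therefore ρ = 1.

Order ρ = 1.


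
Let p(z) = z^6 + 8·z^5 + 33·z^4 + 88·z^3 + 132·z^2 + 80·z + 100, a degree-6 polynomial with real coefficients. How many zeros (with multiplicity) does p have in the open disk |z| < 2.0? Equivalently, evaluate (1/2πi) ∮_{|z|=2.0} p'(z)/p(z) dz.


The zeros of p are: (-3 + 1i), (-3 - 1i), (0 + 1i), (0 - 1i), (-1 + 3i), (-1 - 3i).
Their magnitudes are: 3.162, 3.162, 1, 1, 3.162, 3.162.
Zeros with |z| < R = 2.0: (0 + 1i), (0 - 1i).
Count = 2.
By the argument principle, (1/2πi) ∮_{|z|=R} p'(z)/p(z) dz equals exactly this count.

Number of zeros inside |z| < 2.0: 2.


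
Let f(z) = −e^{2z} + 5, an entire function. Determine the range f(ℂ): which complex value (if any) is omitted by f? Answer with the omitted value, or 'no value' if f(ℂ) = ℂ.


Little Picard bounds the complement of f(ℂ) to at most one point.
e^{2z} is never zero on ℂ, so -1·e^{2z} takes every value in ℂ ∖ {0}. Adding 5 shifts the range to ℂ ∖ {5}. Thus f omits exactly the value 5.

Omitted value: 5.


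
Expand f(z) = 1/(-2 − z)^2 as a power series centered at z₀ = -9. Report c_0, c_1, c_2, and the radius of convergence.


Let w = z − z₀, so z = z₀ + w.
Then -2 − z = -2 − (z₀ + w) = (-2 − z₀) − w = 7 − w.
f(z) = 1/(7 − w)^2 = (1/(7)^2) · (1 − w/(7))^{−2}.
By the binomial series (1−u)^{−2} = Σ_{n≥0} C(n+1, 1) u^n for |u|<1, with u = w/(7):
  c_n = C(n+1, 1) / (7)^(n+2).
  c_0 = 1/(7)^2 = 1/49.
  c_1 = 2/(7)^3 = 2/343.
  c_2 = 3/(7)^4 = 3/2401.
The series is valid for |w/d| < 1, i.e. |z − z₀| < |d|.
Radius of convergence: R = |-2 − z₀| = |7| = 7 (distance from z₀ to the singularity z = -2).

c_0 = 1/49, c_1 = 2/343, c_2 = 3/2401; R = 7.


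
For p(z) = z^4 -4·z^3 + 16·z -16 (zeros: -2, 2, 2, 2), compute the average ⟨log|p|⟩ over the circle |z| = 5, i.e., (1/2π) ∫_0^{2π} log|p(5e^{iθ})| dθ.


Zeros: -2, 2, 2, 2; r = 5.
Inside |z| < r: -2, 2, 2, 2. Outside (|z| ≥ r): ∅.
p(0) = -16, so log|p(0)| = log(16) = 2.7726.
Apply Jensen: I(r) = log|p(0)| + Σ_k log(r/|z_k|), summed over zeros inside |z| < r.
  log(r/|z_k|) for z_k = -2: log(5/2) = 0.9163
  log(r/|z_k|) for z_k = 2: log(5/2) = 0.9163
  log(r/|z_k|) for z_k = 2: log(5/2) = 0.9163
  log(r/|z_k|) for z_k = 2: log(5/2) = 0.9163
Sum over inside zeros: 3.6652.
I(r) = log|p(0)| + (inside sum) = 2.7726 + 3.6652 = 6.4378.
Closed form (all zeros inside, monic): I(r) = n·log(r) = 4·log(5) = 6.4378. ✓

I(r) ≈ 6.4378.


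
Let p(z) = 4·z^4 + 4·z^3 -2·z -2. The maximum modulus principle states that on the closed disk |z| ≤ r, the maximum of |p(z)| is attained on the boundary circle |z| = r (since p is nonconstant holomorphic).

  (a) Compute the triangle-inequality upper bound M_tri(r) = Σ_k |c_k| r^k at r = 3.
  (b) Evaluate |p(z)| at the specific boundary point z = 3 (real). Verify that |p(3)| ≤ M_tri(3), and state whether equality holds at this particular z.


Coefficients: c_0 = -2, c_1 = -2, c_2 = 0, c_3 = 4, c_4 = 4. Radius r = 3.
Part (a). Triangle bound: M_tri(r) = Σ_k |c_k| r^k
  = |-2|·3^0 + |-2|·3^1 + |0|·3^2 + |4|·3^3 + |4|·3^4
  = 2 + 6 + 0 + 108 + 324 = 440.
This bounds M(r) := max_{|z|=r} |p(z)| from above; equality holds iff all terms c_k z^k can be made to align in phase at a single z on |z|=r.
Part (b). At z = 3 (real, on the circle |z| = r):
  p(3) = (-2)·3^0 + (-2)·3^1 + (0)·3^2 + (4)·3^3 + (4)·3^4 = 424.
  |p(3)| = 424.
Check: |p(3)| = 424 ≤ 440 = M_tri(3). ✓ Equality does not hold at z = 3 (the coefficients have mixed signs, so the terms do not all align in phase there).

M_tri(3) = 440; |p(3)| = 424; equality at z=3: no.


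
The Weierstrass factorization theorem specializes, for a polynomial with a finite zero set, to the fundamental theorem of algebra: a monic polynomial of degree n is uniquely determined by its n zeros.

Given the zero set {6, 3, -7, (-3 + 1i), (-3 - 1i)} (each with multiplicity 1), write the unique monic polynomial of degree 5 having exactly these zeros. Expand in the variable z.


The polynomial is p(z) = ∏_{α ∈ S} (z − α), where S = {6, 3, -7, (-3 + 1i), (-3 - 1i)}.
Expanding the product yields: p(z) = z^5 + 4·z^4 -47·z^3 -164·z^2 + 306·z + 1260.
Note conjugate pairs combine to real quadratics: (z − (-3+1i))(z − (-3−1i)) = z² + 6z + 10.
The resulting polynomial has degree 5 and real coefficients as required.

p(z) = z^5 + 4·z^4 -47·z^3 -164·z^2 + 306·z + 1260.


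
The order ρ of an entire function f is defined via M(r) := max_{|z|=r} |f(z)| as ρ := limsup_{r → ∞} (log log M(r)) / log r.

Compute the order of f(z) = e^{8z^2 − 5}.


|e^{8z^2 − 5}| = e^{Re(8·z^2) + -5} ≤ e^{8|z|^2 + -5} = e^{8r^2 + -5} on |z| = r, so ρ ≤ 2. Choosing z on |z|=r so that 8·z^2 is real positive (always possible by picking arg z appropriately) gives |f(z)| = e^{8r^2 + -5}, matching the bound. The additive constant -5 does not affect log log M(r) ~ 2·log r. Hence ρ = 2.
Therefore ρ = 2.

Order ρ = 2.


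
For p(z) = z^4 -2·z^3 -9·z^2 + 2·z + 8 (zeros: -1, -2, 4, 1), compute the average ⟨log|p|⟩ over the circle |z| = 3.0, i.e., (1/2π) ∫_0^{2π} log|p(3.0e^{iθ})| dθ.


Zeros: -2, -1, 1, 4; r = 3.0.
Inside |z| < r: -2, -1, 1. Outside (|z| ≥ r): 4.
p(0) = 8, so log|p(0)| = log(8) = 2.0794.
Apply Jensen: I(r) = log|p(0)| + Σ_k log(r/|z_k|), summed over zeros inside |z| < r.
  log(r/|z_k|) for z_k = -1: log(3.0/1) = 1.0986
  log(r/|z_k|) for z_k = -2: log(3.0/2) = 0.4055
  log(r/|z_k|) for z_k = 1: log(3.0/1) = 1.0986
  Outside zeros (4) contribute nothing to the Jensen sum.
Sum over inside zeros: 2.6027.
I(r) = log|p(0)| + (inside sum) = 2.0794 + 2.6027 = 4.6821.
Note: since some zeros are outside |z| ≤ r, the simplified n·log(r) form does NOT apply — only the inside zeros contribute.

I(r) ≈ 4.6821.


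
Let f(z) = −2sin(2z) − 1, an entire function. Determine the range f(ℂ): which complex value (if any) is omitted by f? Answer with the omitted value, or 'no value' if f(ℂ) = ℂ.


Little Picard bounds the complement of f(ℂ) to at most one point.
sin is entire and surjective onto ℂ: for every w ∈ ℂ, sin(ζ) = w has a solution ζ ∈ ℂ (e.g., via the complex inverse arcsin). With ζ = 2z this gives z = ζ/(2). Then -2·sin(2z) takes every value in -2·ℂ = ℂ, and adding -1 is a bijection of ℂ. So f is surjective and omits no value. (Note: only on the real line is sin bounded by [−1, 1].)

Omitted value: no value.


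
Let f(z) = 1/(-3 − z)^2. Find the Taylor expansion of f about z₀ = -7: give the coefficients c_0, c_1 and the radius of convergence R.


Let w = z − z₀, so z = z₀ + w.
Then -3 − z = -3 − (z₀ + w) = (-3 − z₀) − w = 4 − w.
f(z) = 1/(4 − w)^2 = (1/(4)^2) · (1 − w/(4))^{−2}.
By the binomial series (1−u)^{−2} = Σ_{n≥0} C(n+1, 1) u^n for |u|<1, with u = w/(4):
  c_n = C(n+1, 1) / (4)^(n+2).
  c_0 = 1/(4)^2 = 1/16.
  c_1 = 2/(4)^3 = 1/32.
The series is valid for |w/d| < 1, i.e. |z − z₀| < |d|.
Radius of convergence: R = |-3 − z₀| = |4| = 4 (distance from z₀ to the singularity z = -3).

c_0 = 1/16, c_1 = 1/32; R = 4.


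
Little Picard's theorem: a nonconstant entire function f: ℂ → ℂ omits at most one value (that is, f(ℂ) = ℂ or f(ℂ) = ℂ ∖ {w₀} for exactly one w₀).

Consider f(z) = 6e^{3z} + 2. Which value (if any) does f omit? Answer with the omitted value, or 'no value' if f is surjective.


Little Picard bounds the complement of f(ℂ) to at most one point.
e^{3z} is never zero on ℂ, so 6·e^{3z} takes every value in ℂ ∖ {0}. Adding 2 shifts the range to ℂ ∖ {2}. Thus f omits exactly the value 2.

Omitted value: 2.


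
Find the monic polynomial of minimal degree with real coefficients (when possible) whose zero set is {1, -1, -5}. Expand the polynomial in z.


The polynomial is p(z) = ∏_{α ∈ S} (z − α), where S = {1, -1, -5}.
Expanding the product yields: p(z) = z^3 + 5·z^2 -z -5.
The resulting polynomial has degree 3 and real coefficients as required.

p(z) = z^3 + 5·z^2 -z -5.


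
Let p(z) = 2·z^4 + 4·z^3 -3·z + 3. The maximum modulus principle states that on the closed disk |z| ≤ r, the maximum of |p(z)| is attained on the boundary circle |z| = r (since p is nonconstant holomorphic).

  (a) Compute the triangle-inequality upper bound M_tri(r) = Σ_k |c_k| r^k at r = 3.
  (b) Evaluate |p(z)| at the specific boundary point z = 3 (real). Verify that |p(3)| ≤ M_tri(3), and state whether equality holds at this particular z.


Coefficients: c_0 = 3, c_1 = -3, c_2 = 0, c_3 = 4, c_4 = 2. Radius r = 3.
Part (a). Triangle bound: M_tri(r) = Σ_k |c_k| r^k
  = |3|·3^0 + |-3|·3^1 + |0|·3^2 + |4|·3^3 + |2|·3^4
  = 3 + 9 + 0 + 108 + 162 = 282.
This bounds M(r) := max_{|z|=r} |p(z)| from above; equality holds iff all terms c_k z^k can be made to align in phase at a single z on |z|=r.
Part (b). At z = 3 (real, on the circle |z| = r):
  p(3) = (3)·3^0 + (-3)·3^1 + (0)·3^2 + (4)·3^3 + (2)·3^4 = 264.
  |p(3)| = 264.
Check: |p(3)| = 264 ≤ 282 = M_tri(3). ✓ Equality does not hold at z = 3 (the coefficients have mixed signs, so the terms do not all align in phase there).

M_tri(3) = 282; |p(3)| = 264; equality at z=3: no.


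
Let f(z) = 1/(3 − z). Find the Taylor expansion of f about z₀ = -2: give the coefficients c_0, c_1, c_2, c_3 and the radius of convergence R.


Let w = z − z₀, so z = z₀ + w.
Then 3 − z = 3 − (z₀ + w) = (3 − z₀) − w = 5 − w.
f(z) = 1/(5 − w) = (1/(5)) · 1/(1 − w/(5)) = Σ_{n≥0} w^n / (5)^(n+1).
So c_n = 1/(5)^(n+1):
  c_0 = 1/(5)^1 = 1/5.
  c_1 = 1/(5)^2 = 1/25.
  c_2 = 1/(5)^3 = 1/125.
  c_3 = 1/(5)^4 = 1/625.
The series is valid for |w/d| < 1, i.e. |z − z₀| < |d|.
Radius of convergence: R = |3 − z₀| = |5| = 5 (distance from z₀ to the singularity z = 3).

c_0 = 1/5, c_1 = 1/25, c_2 = 1/125, c_3 = 1/625; R = 5.


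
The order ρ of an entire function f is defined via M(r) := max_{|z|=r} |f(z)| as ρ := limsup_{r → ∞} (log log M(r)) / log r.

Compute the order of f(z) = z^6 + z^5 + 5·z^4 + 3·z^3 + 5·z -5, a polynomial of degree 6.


|f(z)| ≤ Σ|c_k|·r^k = O(r^6) as r → ∞. Polynomial growth is O(e^{r^ε}) for every ε > 0 (since r^6/e^{r^ε} → 0), so ρ ≤ ε for all ε > 0, i.e. ρ = 0. Every nonconstant polynomial has order 0.
Therefore ρ = 0.

Order ρ = 0.


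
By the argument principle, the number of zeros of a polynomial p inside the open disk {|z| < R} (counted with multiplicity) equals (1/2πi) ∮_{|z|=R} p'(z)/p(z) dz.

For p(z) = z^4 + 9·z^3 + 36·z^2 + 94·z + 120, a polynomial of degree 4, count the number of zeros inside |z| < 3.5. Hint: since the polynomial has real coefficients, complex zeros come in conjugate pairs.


The zeros of p are: -4, (-1 + 3i), (-1 - 3i), -3.
Their magnitudes are: 4, 3.162, 3.162, 3.
Zeros with |z| < R = 3.5: (-1 + 3i), (-1 - 3i), -3.
Count = 3.
By the argument principle, (1/2πi) ∮_{|z|=R} p'(z)/p(z) dz equals exactly this count.

Number of zeros inside |z| < 3.5: 3.


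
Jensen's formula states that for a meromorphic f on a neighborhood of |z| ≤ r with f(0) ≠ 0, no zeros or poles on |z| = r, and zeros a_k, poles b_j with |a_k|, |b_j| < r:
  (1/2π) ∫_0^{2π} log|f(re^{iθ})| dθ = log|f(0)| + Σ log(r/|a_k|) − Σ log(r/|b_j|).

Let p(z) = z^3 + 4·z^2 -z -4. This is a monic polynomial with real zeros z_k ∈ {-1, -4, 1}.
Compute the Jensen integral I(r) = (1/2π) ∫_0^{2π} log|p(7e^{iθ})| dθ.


Zeros: -4, -1, 1; r = 7.
Inside |z| < r: -4, -1, 1. Outside (|z| ≥ r): ∅.
p(0) = -4, so log|p(0)| = log(4) = 1.3863.
Apply Jensen: I(r) = log|p(0)| + Σ_k log(r/|z_k|), summed over zeros inside |z| < r.
  log(r/|z_k|) for z_k = -1: log(7/1) = 1.9459
  log(r/|z_k|) for z_k = -4: log(7/4) = 0.5596
  log(r/|z_k|) for z_k = 1: log(7/1) = 1.9459
Sum over inside zeros: 4.4514.
I(r) = log|p(0)| + (inside sum) = 1.3863 + 4.4514 = 5.8377.
Closed form (all zeros inside, monic): I(r) = n·log(r) = 3·log(7) = 5.8377. ✓

I(r) ≈ 5.8377.
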